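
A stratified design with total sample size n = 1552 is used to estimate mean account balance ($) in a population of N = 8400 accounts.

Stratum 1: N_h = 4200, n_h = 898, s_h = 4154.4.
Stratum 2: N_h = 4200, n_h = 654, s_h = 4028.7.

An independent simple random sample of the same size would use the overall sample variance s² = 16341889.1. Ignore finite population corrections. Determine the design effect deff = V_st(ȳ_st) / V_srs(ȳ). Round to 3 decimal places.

V̂(ȳ_st) = Σ W_h² s_h²/n_h, with W_h = N_h/N and N = 8400:
  stratum 1: (4200/8400)²·4154.4²/898 = 4804.86
  stratum 2: (4200/8400)²·4028.7²/654 = 6204.29
V_st = 11009.1
V_srs = s²/n = 16341889.1/1552 = 10529.6
deff = V_st / V_srs = 11009.1/10529.6 = 1.0455

deff ≈ 1.046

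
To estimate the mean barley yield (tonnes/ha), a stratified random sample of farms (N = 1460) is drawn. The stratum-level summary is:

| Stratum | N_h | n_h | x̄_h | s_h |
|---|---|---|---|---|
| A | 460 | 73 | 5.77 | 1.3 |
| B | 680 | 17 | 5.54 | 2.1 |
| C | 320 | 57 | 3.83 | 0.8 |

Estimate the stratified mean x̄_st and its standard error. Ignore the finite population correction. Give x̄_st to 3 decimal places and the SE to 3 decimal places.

x̄_st = Σ W_h x̄_h = (460·5.77 + 680·5.54 + 320·3.83)/1460 = 5.23767
V̂(x̄_st) = Σ W_h² s_h²/n_h, with W_h = N_h/N and N = 1460:
  stratum A: (460/1460)²·1.3²/73 = 0.00229813
  stratum B: (680/1460)²·2.1²/17 = 0.0562732
  stratum C: (320/1460)²·0.8²/57 = 0.000539386
V̂(x̄_st) = 0.0591107
SE(x̄_st) = √0.0591107 = 0.243127

x̄_st ≈ 5.238, SE ≈ 0.243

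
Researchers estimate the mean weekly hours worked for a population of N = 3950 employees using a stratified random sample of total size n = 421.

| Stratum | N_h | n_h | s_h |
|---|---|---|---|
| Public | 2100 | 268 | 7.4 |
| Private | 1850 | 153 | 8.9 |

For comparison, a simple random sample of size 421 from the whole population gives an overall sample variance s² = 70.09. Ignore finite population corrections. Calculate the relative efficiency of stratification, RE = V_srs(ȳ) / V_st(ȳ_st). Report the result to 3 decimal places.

RE ≈ 0.972

V̂(ȳ_st) = Σ W_h² s_h²/n_h, with W_h = N_h/N and N = 3950:
  stratum Public: (2100/3950)²·7.4²/268 = 0.0577528
  stratum Private: (1850/3950)²·8.9²/153 = 0.113563
V_st = 0.171316
V_srs = s²/n = 70.09/421 = 0.166485
Relative efficiency = V_srs / V_st = 0.166485/0.171316 = 0.9718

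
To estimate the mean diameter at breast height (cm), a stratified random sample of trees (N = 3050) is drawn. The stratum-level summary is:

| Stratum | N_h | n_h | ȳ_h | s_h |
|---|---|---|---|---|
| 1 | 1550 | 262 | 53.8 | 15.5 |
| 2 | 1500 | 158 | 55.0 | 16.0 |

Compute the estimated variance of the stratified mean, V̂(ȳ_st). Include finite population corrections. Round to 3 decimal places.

V̂(ȳ_st) ≈ 0.547

V̂(ȳ_st) = Σ W_h² (1 − n_h/N_h) s_h²/n_h, with W_h = N_h/N and N = 3050:
  stratum 1: (1550/3050)²·(1 − 262/1550)·15.5²/262 = 0.196793
  stratum 2: (1500/3050)²·(1 − 158/1500)·16.0²/158 = 0.350612
V̂(ȳ_st) = 0.547405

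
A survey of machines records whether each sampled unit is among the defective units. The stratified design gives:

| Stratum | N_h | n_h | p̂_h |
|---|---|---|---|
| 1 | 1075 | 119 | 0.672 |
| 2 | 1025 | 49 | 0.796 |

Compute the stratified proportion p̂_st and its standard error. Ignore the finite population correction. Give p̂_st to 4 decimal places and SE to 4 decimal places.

N = 2100; stratum weights W_h = N_h/N.
p̂_st = Σ W_h p̂_h = (1075·0.672 + 1025·0.796)/2100 = 0.73252
V̂(p̂_st) = Σ W_h² p̂_h(1−p̂_h)/(n_h−1):
  stratum 1: (1075/2100)²·0.672·0.328/118 = 0.000489485
  stratum 2: (1025/2100)²·0.796·0.204/48 = 0.000805956
V̂(p̂_st) = 0.00129544; SE = √V̂ = 0.0359922

p̂_st ≈ 0.7325, SE ≈ 0.0360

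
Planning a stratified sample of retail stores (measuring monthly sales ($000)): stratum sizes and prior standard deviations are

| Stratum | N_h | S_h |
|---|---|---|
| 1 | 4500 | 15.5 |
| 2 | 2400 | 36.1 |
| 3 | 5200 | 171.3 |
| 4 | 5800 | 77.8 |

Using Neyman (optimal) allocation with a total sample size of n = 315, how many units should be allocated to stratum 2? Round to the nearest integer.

18

Neyman allocation: n_h = n · N_h S_h / Σ N_i S_i, with n = 315.
  stratum 1: N_h·S_h = 4500·15.5 = 69750.00
  stratum 2: N_h·S_h = 2400·36.1 = 86640.00
  stratum 3: N_h·S_h = 5200·171.3 = 890760.00
  stratum 4: N_h·S_h = 5800·77.8 = 451240.00
Σ N_h S_h = 1498390.00
n for stratum 2 = 315·86640.00/1498390.00 = 18.214 → 18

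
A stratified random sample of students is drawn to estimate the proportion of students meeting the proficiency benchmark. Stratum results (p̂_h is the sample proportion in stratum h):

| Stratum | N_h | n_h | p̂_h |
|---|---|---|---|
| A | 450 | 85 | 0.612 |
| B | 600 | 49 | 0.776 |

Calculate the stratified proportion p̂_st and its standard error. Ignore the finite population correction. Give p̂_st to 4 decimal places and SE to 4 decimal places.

p̂_st ≈ 0.7057, SE ≈ 0.0413

N = 1050; stratum weights W_h = N_h/N.
p̂_st = Σ W_h p̂_h = (450·0.612 + 600·0.776)/1050 = 0.70571
V̂(p̂_st) = Σ W_h² p̂_h(1−p̂_h)/(n_h−1):
  stratum A: (450/1050)²·0.612·0.388/84 = 0.000519219
  stratum B: (600/1050)²·0.776·0.224/48 = 0.00118248
V̂(p̂_st) = 0.00170169; SE = √V̂ = 0.0412516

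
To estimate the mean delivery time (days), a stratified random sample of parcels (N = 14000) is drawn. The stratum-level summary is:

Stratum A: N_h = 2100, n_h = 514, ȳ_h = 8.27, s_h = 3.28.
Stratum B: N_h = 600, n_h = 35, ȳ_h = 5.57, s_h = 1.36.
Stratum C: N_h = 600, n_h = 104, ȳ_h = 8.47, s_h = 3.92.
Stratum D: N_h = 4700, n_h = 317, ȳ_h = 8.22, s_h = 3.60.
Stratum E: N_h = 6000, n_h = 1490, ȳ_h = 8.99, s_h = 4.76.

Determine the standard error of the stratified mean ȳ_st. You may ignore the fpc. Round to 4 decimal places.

SE(ȳ_st) ≈ 0.0908

V̂(ȳ_st) = Σ W_h² s_h²/n_h, with W_h = N_h/N and N = 14000:
  stratum A: (2100/14000)²·3.28²/514 = 0.000470942
  stratum B: (600/14000)²·1.36²/35 = 9.70636e-05
  stratum C: (600/14000)²·3.92²/104 = 0.000271385
  stratum D: (4700/14000)²·3.60²/317 = 0.00460771
  stratum E: (6000/14000)²·4.76²/1490 = 0.00279302
V̂(ȳ_st) = 0.00824012
SE(ȳ_st) = √0.00824012 = 0.0907751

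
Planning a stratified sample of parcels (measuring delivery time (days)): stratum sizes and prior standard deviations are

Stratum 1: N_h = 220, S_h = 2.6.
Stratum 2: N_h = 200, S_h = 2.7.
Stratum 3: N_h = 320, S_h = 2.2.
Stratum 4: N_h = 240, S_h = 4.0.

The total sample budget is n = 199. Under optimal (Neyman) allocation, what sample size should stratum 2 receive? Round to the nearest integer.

39

Neyman allocation: n_h = n · N_h S_h / Σ N_i S_i, with n = 199.
  stratum 1: N_h·S_h = 220·2.6 = 572.00
  stratum 2: N_h·S_h = 200·2.7 = 540.00
  stratum 3: N_h·S_h = 320·2.2 = 704.00
  stratum 4: N_h·S_h = 240·4.0 = 960.00
Σ N_h S_h = 2776.00
n for stratum 2 = 199·540.00/2776.00 = 38.710 → 39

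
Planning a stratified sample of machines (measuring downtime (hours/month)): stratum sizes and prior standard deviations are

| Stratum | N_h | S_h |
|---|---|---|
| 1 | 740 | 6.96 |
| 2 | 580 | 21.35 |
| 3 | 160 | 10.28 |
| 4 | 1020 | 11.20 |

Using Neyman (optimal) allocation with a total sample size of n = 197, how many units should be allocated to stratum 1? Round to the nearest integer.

Neyman allocation: n_h = n · N_h S_h / Σ N_i S_i, with n = 197.
  stratum 1: N_h·S_h = 740·6.96 = 5150.40
  stratum 2: N_h·S_h = 580·21.35 = 12383.00
  stratum 3: N_h·S_h = 160·10.28 = 1644.80
  stratum 4: N_h·S_h = 1020·11.20 = 11424.00
Σ N_h S_h = 30602.20
n for stratum 1 = 197·5150.40/30602.20 = 33.155 → 33

33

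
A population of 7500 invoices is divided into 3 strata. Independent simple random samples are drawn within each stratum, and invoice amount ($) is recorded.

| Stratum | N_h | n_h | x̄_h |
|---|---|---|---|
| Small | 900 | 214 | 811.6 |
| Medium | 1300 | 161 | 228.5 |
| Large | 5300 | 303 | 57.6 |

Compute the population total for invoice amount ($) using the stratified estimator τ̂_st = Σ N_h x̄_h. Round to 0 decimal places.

τ̂_st = Σ N_h x̄_h = 900·811.6 + 1300·228.5 + 5300·57.6 = 1332770

τ̂_st ≈ 1332770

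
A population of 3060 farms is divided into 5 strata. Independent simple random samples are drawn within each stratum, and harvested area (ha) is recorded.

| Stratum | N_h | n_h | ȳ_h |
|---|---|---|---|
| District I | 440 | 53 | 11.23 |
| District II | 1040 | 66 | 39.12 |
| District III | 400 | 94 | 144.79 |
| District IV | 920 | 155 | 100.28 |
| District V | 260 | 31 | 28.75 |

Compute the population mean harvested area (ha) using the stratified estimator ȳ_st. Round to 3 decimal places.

ȳ_st ≈ 66.430

N = Σ N_h = 3060. Stratum weights W_h = N_h/N.
ȳ_st = (440·11.23 + 1040·39.12 + 400·144.79 + 920·100.28 + 260·28.75) / 3060 = 66.42961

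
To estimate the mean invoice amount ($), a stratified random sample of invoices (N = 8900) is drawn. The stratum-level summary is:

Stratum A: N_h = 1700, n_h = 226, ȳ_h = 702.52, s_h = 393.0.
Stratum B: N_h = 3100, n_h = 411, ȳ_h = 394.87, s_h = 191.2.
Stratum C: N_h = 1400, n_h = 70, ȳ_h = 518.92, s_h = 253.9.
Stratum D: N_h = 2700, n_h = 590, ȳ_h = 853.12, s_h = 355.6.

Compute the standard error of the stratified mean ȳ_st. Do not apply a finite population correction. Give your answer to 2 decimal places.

V̂(ȳ_st) = Σ W_h² s_h²/n_h, with W_h = N_h/N and N = 8900:
  stratum A: (1700/8900)²·393.0²/226 = 24.9341
  stratum B: (3100/8900)²·191.2²/411 = 10.7914
  stratum C: (1400/8900)²·253.9²/70 = 22.7879
  stratum D: (2700/8900)²·355.6²/590 = 19.7251
V̂(ȳ_st) = 78.2385
SE(ȳ_st) = √78.2385 = 8.84525

SE(ȳ_st) ≈ 8.85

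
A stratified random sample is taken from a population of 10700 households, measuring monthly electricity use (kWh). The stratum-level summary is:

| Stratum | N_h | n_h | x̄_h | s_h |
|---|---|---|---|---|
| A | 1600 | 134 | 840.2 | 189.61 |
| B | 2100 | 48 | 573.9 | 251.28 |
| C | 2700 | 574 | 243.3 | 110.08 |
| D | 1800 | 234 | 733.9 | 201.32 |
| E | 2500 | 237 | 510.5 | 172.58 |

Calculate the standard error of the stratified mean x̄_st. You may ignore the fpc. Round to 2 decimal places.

V̂(x̄_st) = Σ W_h² s_h²/n_h, with W_h = N_h/N and N = 10700:
  stratum A: (1600/10700)²·189.61²/134 = 5.99916
  stratum B: (2100/10700)²·251.28²/48 = 50.6694
  stratum C: (2700/10700)²·110.08²/574 = 1.3442
  stratum D: (1800/10700)²·201.32²/234 = 4.90157
  stratum E: (2500/10700)²·172.58²/237 = 6.86033
V̂(x̄_st) = 69.7746
SE(x̄_st) = √69.7746 = 8.35312

SE(x̄_st) ≈ 8.35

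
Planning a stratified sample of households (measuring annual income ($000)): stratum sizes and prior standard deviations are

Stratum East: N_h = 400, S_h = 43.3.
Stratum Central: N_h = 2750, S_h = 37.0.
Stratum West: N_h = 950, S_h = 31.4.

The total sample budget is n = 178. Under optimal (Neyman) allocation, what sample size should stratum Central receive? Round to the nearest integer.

Neyman allocation: n_h = n · N_h S_h / Σ N_i S_i, with n = 178.
  stratum East: N_h·S_h = 400·43.3 = 17320.00
  stratum Central: N_h·S_h = 2750·37.0 = 101750.00
  stratum West: N_h·S_h = 950·31.4 = 29830.00
Σ N_h S_h = 148900.00
n for stratum Central = 178·101750.00/148900.00 = 121.635 → 122

122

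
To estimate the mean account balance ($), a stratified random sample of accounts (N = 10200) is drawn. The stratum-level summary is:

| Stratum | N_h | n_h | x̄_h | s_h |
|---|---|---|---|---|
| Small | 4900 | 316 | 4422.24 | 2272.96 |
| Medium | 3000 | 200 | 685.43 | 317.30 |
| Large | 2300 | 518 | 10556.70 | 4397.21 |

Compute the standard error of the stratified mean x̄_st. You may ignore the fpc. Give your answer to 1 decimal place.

SE(x̄_st) ≈ 75.6

V̂(x̄_st) = Σ W_h² s_h²/n_h, with W_h = N_h/N and N = 10200:
  stratum Small: (4900/10200)²·2272.96²/316 = 3773.01
  stratum Medium: (3000/10200)²·317.30²/200 = 43.5464
  stratum Large: (2300/10200)²·4397.21²/518 = 1897.93
V̂(x̄_st) = 5714.49
SE(x̄_st) = √5714.49 = 75.5942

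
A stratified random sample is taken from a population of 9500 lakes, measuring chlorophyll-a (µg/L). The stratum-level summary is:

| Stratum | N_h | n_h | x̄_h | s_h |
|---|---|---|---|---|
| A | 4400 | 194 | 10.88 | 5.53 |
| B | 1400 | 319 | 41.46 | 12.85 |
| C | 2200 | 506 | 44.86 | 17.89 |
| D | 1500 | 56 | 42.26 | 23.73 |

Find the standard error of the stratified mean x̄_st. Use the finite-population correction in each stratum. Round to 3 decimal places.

SE(x̄_st) ≈ 0.555

V̂(x̄_st) = Σ W_h² (1 − n_h/N_h) s_h²/n_h, with W_h = N_h/N and N = 9500:
  stratum A: (4400/9500)²·(1 − 194/4400)·5.53²/194 = 0.0323239
  stratum B: (1400/9500)²·(1 − 319/1400)·12.85²/319 = 0.00868005
  stratum C: (2200/9500)²·(1 − 506/2200)·17.89²/506 = 0.0261192
  stratum D: (1500/9500)²·(1 − 56/1500)·23.73²/56 = 0.241334
V̂(x̄_st) = 0.308457
SE(x̄_st) = √0.308457 = 0.555389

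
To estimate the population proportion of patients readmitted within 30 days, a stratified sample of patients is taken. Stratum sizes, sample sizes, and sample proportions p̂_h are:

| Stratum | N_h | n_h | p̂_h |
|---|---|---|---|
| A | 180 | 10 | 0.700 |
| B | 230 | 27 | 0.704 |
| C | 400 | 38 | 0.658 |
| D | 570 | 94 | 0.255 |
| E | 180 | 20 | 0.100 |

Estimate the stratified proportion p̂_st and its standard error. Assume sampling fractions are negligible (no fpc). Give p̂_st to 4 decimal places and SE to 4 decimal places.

p̂_st ≈ 0.4580, SE ≈ 0.0349

N = 1560; stratum weights W_h = N_h/N.
p̂_st = Σ W_h p̂_h = (180·0.700 + 230·0.704 + 400·0.658 + 570·0.255 + 180·0.100)/1560 = 0.45799
V̂(p̂_st) = Σ W_h² p̂_h(1−p̂_h)/(n_h−1):
  stratum A: (180/1560)²·0.700·0.300/9 = 0.000310651
  stratum B: (230/1560)²·0.704·0.296/26 = 0.00017422
  stratum C: (400/1560)²·0.658·0.342/37 = 0.000399872
  stratum D: (570/1560)²·0.255·0.745/93 = 0.000272718
  stratum E: (180/1560)²·0.100·0.900/19 = 6.30645e-05
V̂(p̂_st) = 0.00122053; SE = √V̂ = 0.034936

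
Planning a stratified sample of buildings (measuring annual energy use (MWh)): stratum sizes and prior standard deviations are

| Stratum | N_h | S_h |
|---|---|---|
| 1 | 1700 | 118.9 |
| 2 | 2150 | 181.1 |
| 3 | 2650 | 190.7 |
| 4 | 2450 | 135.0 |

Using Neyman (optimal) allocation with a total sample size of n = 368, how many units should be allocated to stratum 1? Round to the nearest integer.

52

Neyman allocation: n_h = n · N_h S_h / Σ N_i S_i, with n = 368.
  stratum 1: N_h·S_h = 1700·118.9 = 202130.00
  stratum 2: N_h·S_h = 2150·181.1 = 389365.00
  stratum 3: N_h·S_h = 2650·190.7 = 505355.00
  stratum 4: N_h·S_h = 2450·135.0 = 330750.00
Σ N_h S_h = 1427600.00
n for stratum 1 = 368·202130.00/1427600.00 = 52.104 → 52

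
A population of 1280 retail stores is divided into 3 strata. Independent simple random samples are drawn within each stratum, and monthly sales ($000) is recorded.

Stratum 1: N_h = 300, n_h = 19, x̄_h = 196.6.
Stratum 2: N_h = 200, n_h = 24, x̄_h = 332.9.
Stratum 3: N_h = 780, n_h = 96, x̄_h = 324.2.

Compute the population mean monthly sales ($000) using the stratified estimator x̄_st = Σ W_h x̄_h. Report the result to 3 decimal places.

x̄_st ≈ 295.653

N = Σ N_h = 1280. Stratum weights W_h = N_h/N.
x̄_st = (300·196.6 + 200·332.9 + 780·324.2) / 1280 = 295.65312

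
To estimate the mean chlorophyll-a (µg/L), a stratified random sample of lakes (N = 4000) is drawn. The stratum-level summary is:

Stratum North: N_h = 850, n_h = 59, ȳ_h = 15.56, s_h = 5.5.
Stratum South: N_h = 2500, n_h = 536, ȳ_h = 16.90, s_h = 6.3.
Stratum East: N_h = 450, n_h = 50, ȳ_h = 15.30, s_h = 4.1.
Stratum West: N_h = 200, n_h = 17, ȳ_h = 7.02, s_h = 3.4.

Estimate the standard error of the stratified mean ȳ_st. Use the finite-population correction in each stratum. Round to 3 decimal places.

V̂(ȳ_st) = Σ W_h² (1 − n_h/N_h) s_h²/n_h, with W_h = N_h/N and N = 4000:
  stratum North: (850/4000)²·(1 − 59/850)·5.5²/59 = 0.0215451
  stratum South: (2500/4000)²·(1 − 536/2500)·6.3²/536 = 0.0227236
  stratum East: (450/4000)²·(1 − 50/450)·4.1²/50 = 0.00378225
  stratum West: (200/4000)²·(1 − 17/200)·3.4²/17 = 0.0015555
V̂(ȳ_st) = 0.0496065
SE(ȳ_st) = √0.0496065 = 0.222725

SE(ȳ_st) ≈ 0.223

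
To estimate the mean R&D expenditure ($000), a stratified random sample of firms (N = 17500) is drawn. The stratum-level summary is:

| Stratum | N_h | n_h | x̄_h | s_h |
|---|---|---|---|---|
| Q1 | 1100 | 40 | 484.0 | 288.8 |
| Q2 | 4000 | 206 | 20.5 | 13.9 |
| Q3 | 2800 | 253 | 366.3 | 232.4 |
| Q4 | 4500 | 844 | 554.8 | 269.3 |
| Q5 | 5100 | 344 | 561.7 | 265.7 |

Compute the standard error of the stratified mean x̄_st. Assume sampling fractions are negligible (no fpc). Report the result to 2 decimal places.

SE(x̄_st) ≈ 6.07

V̂(x̄_st) = Σ W_h² s_h²/n_h, with W_h = N_h/N and N = 17500:
  stratum Q1: (1100/17500)²·288.8²/40 = 8.23841
  stratum Q2: (4000/17500)²·13.9²/206 = 0.0490011
  stratum Q3: (2800/17500)²·232.4²/253 = 5.46502
  stratum Q4: (4500/17500)²·269.3²/844 = 5.68171
  stratum Q5: (5100/17500)²·265.7²/344 = 17.4297
V̂(x̄_st) = 36.8638
SE(x̄_st) = √36.8638 = 6.07156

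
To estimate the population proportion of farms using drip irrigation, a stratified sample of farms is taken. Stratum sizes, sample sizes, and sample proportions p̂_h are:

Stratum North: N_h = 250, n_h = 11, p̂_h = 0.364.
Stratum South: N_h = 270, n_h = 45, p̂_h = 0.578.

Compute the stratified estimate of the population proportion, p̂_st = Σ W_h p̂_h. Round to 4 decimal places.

N = 520; stratum weights W_h = N_h/N.
p̂_st = Σ W_h p̂_h = (250·0.364 + 270·0.578)/520 = 0.47512

p̂_st ≈ 0.4751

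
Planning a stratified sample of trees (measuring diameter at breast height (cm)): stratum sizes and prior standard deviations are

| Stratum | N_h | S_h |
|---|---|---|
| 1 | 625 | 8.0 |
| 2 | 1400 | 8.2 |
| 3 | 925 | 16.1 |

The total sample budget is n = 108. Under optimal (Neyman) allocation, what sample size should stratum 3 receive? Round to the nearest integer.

Neyman allocation: n_h = n · N_h S_h / Σ N_i S_i, with n = 108.
  stratum 1: N_h·S_h = 625·8.0 = 5000.00
  stratum 2: N_h·S_h = 1400·8.2 = 11480.00
  stratum 3: N_h·S_h = 925·16.1 = 14892.50
Σ N_h S_h = 31372.50
n for stratum 3 = 108·14892.50/31372.50 = 51.268 → 51

51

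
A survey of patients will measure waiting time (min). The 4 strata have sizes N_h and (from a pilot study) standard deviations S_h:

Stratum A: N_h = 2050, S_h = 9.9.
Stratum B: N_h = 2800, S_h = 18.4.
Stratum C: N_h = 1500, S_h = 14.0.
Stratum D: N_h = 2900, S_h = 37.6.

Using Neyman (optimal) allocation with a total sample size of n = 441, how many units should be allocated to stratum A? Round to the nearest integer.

Neyman allocation: n_h = n · N_h S_h / Σ N_i S_i, with n = 441.
  stratum A: N_h·S_h = 2050·9.9 = 20295.00
  stratum B: N_h·S_h = 2800·18.4 = 51520.00
  stratum C: N_h·S_h = 1500·14.0 = 21000.00
  stratum D: N_h·S_h = 2900·37.6 = 109040.00
Σ N_h S_h = 201855.00
n for stratum A = 441·20295.00/201855.00 = 44.339 → 44

44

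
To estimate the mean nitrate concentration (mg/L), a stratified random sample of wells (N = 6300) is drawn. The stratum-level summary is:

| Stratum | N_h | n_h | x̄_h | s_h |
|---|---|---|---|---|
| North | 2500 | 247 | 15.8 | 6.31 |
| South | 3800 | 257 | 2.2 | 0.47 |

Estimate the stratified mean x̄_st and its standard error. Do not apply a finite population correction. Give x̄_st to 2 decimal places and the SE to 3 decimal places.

x̄_st ≈ 7.60, SE ≈ 0.160

x̄_st = Σ W_h x̄_h = (2500·15.8 + 3800·2.2)/6300 = 7.59683
V̂(x̄_st) = Σ W_h² s_h²/n_h, with W_h = N_h/N and N = 6300:
  stratum North: (2500/6300)²·6.31²/247 = 0.025384
  stratum South: (3800/6300)²·0.47²/257 = 0.000312715
V̂(x̄_st) = 0.0256968
SE(x̄_st) = √0.0256968 = 0.160302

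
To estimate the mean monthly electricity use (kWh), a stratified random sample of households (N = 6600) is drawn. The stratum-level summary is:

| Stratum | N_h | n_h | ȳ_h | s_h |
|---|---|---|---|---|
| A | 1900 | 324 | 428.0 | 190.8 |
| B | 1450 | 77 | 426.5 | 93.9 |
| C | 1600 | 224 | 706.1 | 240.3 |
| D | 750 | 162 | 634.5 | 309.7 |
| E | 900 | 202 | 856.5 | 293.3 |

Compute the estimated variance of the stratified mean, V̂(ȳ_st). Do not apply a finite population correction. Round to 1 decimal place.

V̂(ȳ_st) = Σ W_h² s_h²/n_h, with W_h = N_h/N and N = 6600:
  stratum A: (1900/6600)²·190.8²/324 = 9.31174
  stratum B: (1450/6600)²·93.9²/77 = 5.52699
  stratum C: (1600/6600)²·240.3²/224 = 15.15
  stratum D: (750/6600)²·309.7²/162 = 7.64543
  stratum E: (900/6600)²·293.3²/202 = 7.91899
V̂(ȳ_st) = 45.5531

V̂(ȳ_st) ≈ 45.6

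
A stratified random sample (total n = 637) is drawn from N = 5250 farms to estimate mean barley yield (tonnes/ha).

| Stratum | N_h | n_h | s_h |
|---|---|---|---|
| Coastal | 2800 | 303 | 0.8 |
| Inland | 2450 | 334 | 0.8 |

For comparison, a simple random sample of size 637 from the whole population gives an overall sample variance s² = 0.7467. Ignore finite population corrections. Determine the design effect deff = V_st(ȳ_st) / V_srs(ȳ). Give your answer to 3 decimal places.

deff ≈ 0.869

V̂(ȳ_st) = Σ W_h² s_h²/n_h, with W_h = N_h/N and N = 5250:
  stratum Coastal: (2800/5250)²·0.8²/303 = 0.000600807
  stratum Inland: (2450/5250)²·0.8²/334 = 0.000417299
V_st = 0.00101811
V_srs = s²/n = 0.7467/637 = 0.00117221
deff = V_st / V_srs = 0.00101811/0.00117221 = 0.8685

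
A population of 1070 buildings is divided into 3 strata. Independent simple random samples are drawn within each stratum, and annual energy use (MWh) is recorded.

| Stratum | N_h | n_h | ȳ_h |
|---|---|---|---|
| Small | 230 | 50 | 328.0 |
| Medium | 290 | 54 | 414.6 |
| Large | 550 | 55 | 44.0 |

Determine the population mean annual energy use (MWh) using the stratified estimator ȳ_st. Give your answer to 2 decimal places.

ȳ_st ≈ 205.49

N = Σ N_h = 1070. Stratum weights W_h = N_h/N.
ȳ_st = (230·328.0 + 290·414.6 + 550·44.0) / 1070 = 205.4897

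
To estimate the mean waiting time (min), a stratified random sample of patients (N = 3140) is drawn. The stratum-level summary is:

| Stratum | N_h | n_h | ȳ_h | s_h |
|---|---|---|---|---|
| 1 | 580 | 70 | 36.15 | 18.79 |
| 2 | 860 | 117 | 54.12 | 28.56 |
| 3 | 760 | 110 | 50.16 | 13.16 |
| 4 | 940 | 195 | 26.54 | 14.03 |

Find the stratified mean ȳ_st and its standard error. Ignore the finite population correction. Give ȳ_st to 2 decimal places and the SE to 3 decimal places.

ȳ_st = Σ W_h ȳ_h = (580·36.15 + 860·54.12 + 760·50.16 + 940·26.54)/3140 = 41.58580
V̂(ȳ_st) = Σ W_h² s_h²/n_h, with W_h = N_h/N and N = 3140:
  stratum 1: (580/3140)²·18.79²/70 = 0.172089
  stratum 2: (860/3140)²·28.56²/117 = 0.52296
  stratum 3: (760/3140)²·13.16²/110 = 0.0922331
  stratum 4: (940/3140)²·14.03²/195 = 0.0904643
V̂(ȳ_st) = 0.877746
SE(ȳ_st) = √0.877746 = 0.936881

ȳ_st ≈ 41.59, SE ≈ 0.937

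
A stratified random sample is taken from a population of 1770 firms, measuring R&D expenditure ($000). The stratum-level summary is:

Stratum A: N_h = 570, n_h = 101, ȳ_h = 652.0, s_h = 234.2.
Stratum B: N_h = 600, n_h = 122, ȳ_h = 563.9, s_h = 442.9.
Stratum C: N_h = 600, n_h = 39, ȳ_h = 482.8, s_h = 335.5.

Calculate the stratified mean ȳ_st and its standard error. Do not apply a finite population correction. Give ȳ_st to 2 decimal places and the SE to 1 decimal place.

ȳ_st = Σ W_h ȳ_h = (570·652.0 + 600·563.9 + 600·482.8)/1770 = 564.77966
V̂(ȳ_st) = Σ W_h² s_h²/n_h, with W_h = N_h/N and N = 1770:
  stratum A: (570/1770)²·234.2²/101 = 56.3191
  stratum B: (600/1770)²·442.9²/122 = 184.76
  stratum C: (600/1770)²·335.5²/39 = 331.647
V̂(ȳ_st) = 572.726
SE(ȳ_st) = √572.726 = 23.9317

ȳ_st ≈ 564.78, SE ≈ 23.9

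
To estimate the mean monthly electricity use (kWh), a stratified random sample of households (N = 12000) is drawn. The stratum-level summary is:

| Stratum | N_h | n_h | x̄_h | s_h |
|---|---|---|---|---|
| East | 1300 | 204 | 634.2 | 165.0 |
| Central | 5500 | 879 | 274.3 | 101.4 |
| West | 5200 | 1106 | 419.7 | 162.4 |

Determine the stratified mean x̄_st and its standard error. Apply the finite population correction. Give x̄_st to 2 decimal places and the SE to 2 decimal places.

x̄_st ≈ 376.30, SE ≈ 2.63

x̄_st = Σ W_h x̄_h = (1300·634.2 + 5500·274.3 + 5200·419.7)/12000 = 376.29583
V̂(x̄_st) = Σ W_h² (1 − n_h/N_h) s_h²/n_h, with W_h = N_h/N and N = 12000:
  stratum East: (1300/12000)²·(1 − 204/1300)·165.0²/204 = 1.32047
  stratum Central: (5500/12000)²·(1 − 879/5500)·101.4²/879 = 2.06454
  stratum West: (5200/12000)²·(1 − 1106/5200)·162.4²/1106 = 3.52538
V̂(x̄_st) = 6.91039
SE(x̄_st) = √6.91039 = 2.62876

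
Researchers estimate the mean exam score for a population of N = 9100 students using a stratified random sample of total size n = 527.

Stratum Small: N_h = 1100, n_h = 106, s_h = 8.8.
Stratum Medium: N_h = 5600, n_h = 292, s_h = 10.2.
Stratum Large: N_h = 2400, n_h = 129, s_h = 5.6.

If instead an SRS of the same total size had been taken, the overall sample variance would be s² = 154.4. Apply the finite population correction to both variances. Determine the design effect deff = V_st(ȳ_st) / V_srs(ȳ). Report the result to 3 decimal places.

V̂(ȳ_st) = Σ W_h² (1 − n_h/N_h) s_h²/n_h, with W_h = N_h/N and N = 9100:
  stratum Small: (1100/9100)²·(1 − 106/1100)·8.8²/106 = 0.00964619
  stratum Medium: (5600/9100)²·(1 − 292/5600)·10.2²/292 = 0.127895
  stratum Large: (2400/9100)²·(1 − 129/2400)·5.6²/129 = 0.0160004
V_st = 0.153542
V_srs = (1 − 527/9100)·154.4/527 = 0.276012
deff = V_st / V_srs = 0.153542/0.276012 = 0.5563

deff ≈ 0.556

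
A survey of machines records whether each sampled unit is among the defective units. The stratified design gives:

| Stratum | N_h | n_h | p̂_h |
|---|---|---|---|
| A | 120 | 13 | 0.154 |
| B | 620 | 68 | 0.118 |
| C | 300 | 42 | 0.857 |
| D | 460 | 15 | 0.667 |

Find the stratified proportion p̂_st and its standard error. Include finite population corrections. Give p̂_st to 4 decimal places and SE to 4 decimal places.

p̂_st ≈ 0.4370, SE ≈ 0.0429

N = 1500; stratum weights W_h = N_h/N.
p̂_st = Σ W_h p̂_h = (120·0.154 + 620·0.118 + 300·0.857 + 460·0.667)/1500 = 0.43704
V̂(p̂_st) = Σ W_h² (1 − n_h/N_h) p̂_h(1−p̂_h)/(n_h−1):
  stratum A: (120/1500)²·(1 − 13/120)·0.154·0.846/12 = 6.19573e-05
  stratum B: (620/1500)²·(1 − 68/620)·0.118·0.882/67 = 0.000236278
  stratum C: (300/1500)²·(1 − 42/300)·0.857·0.143/41 = 0.000102823
  stratum D: (460/1500)²·(1 − 15/460)·0.667·0.333/14 = 0.00144337
V̂(p̂_st) = 0.00184443; SE = √V̂ = 0.0429468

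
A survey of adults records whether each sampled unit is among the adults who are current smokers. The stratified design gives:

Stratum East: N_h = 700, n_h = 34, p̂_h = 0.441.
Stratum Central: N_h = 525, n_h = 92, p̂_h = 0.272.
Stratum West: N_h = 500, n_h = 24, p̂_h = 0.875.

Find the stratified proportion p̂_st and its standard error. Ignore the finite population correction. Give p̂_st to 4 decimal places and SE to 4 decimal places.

p̂_st ≈ 0.5154, SE ≈ 0.0428

N = 1725; stratum weights W_h = N_h/N.
p̂_st = Σ W_h p̂_h = (700·0.441 + 525·0.272 + 500·0.875)/1725 = 0.51536
V̂(p̂_st) = Σ W_h² p̂_h(1−p̂_h)/(n_h−1):
  stratum East: (700/1725)²·0.441·0.559/33 = 0.00123014
  stratum Central: (525/1725)²·0.272·0.728/91 = 0.000201558
  stratum West: (500/1725)²·0.875·0.125/23 = 0.000399532
V̂(p̂_st) = 0.00183123; SE = √V̂ = 0.0427929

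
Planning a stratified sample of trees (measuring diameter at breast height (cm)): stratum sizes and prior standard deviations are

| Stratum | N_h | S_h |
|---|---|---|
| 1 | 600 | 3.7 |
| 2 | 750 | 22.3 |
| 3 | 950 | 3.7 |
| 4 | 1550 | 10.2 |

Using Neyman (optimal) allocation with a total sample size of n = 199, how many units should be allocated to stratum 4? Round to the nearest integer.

82

Neyman allocation: n_h = n · N_h S_h / Σ N_i S_i, with n = 199.
  stratum 1: N_h·S_h = 600·3.7 = 2220.00
  stratum 2: N_h·S_h = 750·22.3 = 16725.00
  stratum 3: N_h·S_h = 950·3.7 = 3515.00
  stratum 4: N_h·S_h = 1550·10.2 = 15810.00
Σ N_h S_h = 38270.00
n for stratum 4 = 199·15810.00/38270.00 = 82.210 → 82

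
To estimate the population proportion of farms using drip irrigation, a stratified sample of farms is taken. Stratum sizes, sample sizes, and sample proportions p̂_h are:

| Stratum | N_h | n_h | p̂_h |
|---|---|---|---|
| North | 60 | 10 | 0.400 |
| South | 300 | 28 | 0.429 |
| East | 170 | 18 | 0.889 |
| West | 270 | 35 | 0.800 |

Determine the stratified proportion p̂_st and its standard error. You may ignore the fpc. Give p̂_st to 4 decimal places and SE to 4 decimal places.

N = 800; stratum weights W_h = N_h/N.
p̂_st = Σ W_h p̂_h = (60·0.400 + 300·0.429 + 170·0.889 + 270·0.800)/800 = 0.64979
V̂(p̂_st) = Σ W_h² p̂_h(1−p̂_h)/(n_h−1):
  stratum North: (60/800)²·0.400·0.600/9 = 0.00015
  stratum South: (300/800)²·0.429·0.571/27 = 0.00127583
  stratum East: (170/800)²·0.889·0.111/17 = 0.000262116
  stratum West: (270/800)²·0.800·0.200/34 = 0.000536029
V̂(p̂_st) = 0.00222397; SE = √V̂ = 0.047159

p̂_st ≈ 0.6498, SE ≈ 0.0472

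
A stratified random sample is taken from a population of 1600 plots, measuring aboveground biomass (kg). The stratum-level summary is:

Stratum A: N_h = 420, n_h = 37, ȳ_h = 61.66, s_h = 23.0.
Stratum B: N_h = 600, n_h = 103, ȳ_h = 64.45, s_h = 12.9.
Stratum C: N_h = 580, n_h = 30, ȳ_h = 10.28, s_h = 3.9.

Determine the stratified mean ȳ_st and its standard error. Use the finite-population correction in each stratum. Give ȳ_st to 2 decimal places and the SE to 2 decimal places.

ȳ_st ≈ 44.08, SE ≈ 1.07

ȳ_st = Σ W_h ȳ_h = (420·61.66 + 600·64.45 + 580·10.28)/1600 = 44.08100
V̂(ȳ_st) = Σ W_h² (1 − n_h/N_h) s_h²/n_h, with W_h = N_h/N and N = 1600:
  stratum A: (420/1600)²·(1 − 37/420)·23.0²/37 = 0.898384
  stratum B: (600/1600)²·(1 − 103/600)·12.9²/103 = 0.188196
  stratum C: (580/1600)²·(1 − 30/580)·3.9²/30 = 0.063177
V̂(ȳ_st) = 1.14976
SE(ȳ_st) = √1.14976 = 1.07227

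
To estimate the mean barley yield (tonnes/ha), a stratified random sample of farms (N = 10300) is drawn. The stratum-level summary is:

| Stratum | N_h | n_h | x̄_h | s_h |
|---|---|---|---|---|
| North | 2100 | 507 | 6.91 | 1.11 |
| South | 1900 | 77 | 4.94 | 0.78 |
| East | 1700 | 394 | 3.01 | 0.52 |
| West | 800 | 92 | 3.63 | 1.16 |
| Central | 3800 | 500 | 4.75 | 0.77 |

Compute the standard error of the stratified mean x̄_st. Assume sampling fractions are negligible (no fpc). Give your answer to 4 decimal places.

V̂(x̄_st) = Σ W_h² s_h²/n_h, with W_h = N_h/N and N = 10300:
  stratum North: (2100/10300)²·1.11²/507 = 0.000101019
  stratum South: (1900/10300)²·0.78²/77 = 0.000268863
  stratum East: (1700/10300)²·0.52²/394 = 1.86954e-05
  stratum West: (800/10300)²·1.16²/92 = 8.82335e-05
  stratum Central: (3800/10300)²·0.77²/500 = 0.0001614
V̂(x̄_st) = 0.000638211
SE(x̄_st) = √0.000638211 = 0.0252628

SE(x̄_st) ≈ 0.0253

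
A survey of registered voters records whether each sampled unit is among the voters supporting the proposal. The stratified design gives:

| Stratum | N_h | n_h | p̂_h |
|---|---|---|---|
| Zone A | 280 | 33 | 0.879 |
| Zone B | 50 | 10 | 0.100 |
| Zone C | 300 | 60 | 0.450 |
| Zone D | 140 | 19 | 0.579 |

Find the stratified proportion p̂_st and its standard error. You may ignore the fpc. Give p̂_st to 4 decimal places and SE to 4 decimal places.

N = 770; stratum weights W_h = N_h/N.
p̂_st = Σ W_h p̂_h = (280·0.879 + 50·0.100 + 300·0.450 + 140·0.579)/770 = 0.60673
V̂(p̂_st) = Σ W_h² p̂_h(1−p̂_h)/(n_h−1):
  stratum Zone A: (280/770)²·0.879·0.121/32 = 0.0004395
  stratum Zone B: (50/770)²·0.100·0.900/9 = 4.21656e-05
  stratum Zone C: (300/770)²·0.450·0.550/59 = 0.000636772
  stratum Zone D: (140/770)²·0.579·0.421/18 = 0.000447675
V̂(p̂_st) = 0.00156611; SE = √V̂ = 0.0395741

p̂_st ≈ 0.6067, SE ≈ 0.0396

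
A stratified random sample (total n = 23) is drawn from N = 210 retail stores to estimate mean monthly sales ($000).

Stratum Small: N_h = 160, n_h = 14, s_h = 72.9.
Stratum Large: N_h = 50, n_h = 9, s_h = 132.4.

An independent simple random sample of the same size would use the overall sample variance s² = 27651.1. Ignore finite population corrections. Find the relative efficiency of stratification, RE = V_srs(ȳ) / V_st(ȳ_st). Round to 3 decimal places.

V̂(ȳ_st) = Σ W_h² s_h²/n_h, with W_h = N_h/N and N = 210:
  stratum Small: (160/210)²·72.9²/14 = 220.358
  stratum Large: (50/210)²·132.4²/9 = 110.417
V_st = 330.775
V_srs = s²/n = 27651.1/23 = 1202.22
Relative efficiency = V_srs / V_st = 1202.22/330.775 = 3.6346

RE ≈ 3.635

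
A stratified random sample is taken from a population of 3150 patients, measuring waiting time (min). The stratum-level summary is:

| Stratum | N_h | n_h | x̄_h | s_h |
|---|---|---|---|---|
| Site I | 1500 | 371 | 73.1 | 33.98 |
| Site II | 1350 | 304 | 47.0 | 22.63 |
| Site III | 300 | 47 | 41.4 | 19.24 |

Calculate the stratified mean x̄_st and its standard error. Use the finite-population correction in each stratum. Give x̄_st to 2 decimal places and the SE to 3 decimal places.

x̄_st = Σ W_h x̄_h = (1500·73.1 + 1350·47.0 + 300·41.4)/3150 = 58.89524
V̂(x̄_st) = Σ W_h² (1 − n_h/N_h) s_h²/n_h, with W_h = N_h/N and N = 3150:
  stratum Site I: (1500/3150)²·(1 − 371/1500)·33.98²/371 = 0.531174
  stratum Site II: (1350/3150)²·(1 − 304/1350)·22.63²/304 = 0.23974
  stratum Site III: (300/3150)²·(1 − 47/300)·19.24²/47 = 0.0602467
V̂(x̄_st) = 0.83116
SE(x̄_st) = √0.83116 = 0.91168

x̄_st ≈ 58.90, SE ≈ 0.912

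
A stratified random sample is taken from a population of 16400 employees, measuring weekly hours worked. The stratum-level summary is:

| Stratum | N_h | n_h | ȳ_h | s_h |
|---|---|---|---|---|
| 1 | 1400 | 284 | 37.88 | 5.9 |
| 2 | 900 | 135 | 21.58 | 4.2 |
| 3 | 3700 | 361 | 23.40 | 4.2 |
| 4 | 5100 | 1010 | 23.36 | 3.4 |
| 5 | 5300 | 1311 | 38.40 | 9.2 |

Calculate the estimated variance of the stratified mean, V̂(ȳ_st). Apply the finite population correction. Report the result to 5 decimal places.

V̂(ȳ_st) = Σ W_h² (1 − n_h/N_h) s_h²/n_h, with W_h = N_h/N and N = 16400:
  stratum 1: (1400/16400)²·(1 − 284/1400)·5.9²/284 = 0.000712017
  stratum 2: (900/16400)²·(1 − 135/900)·4.2²/135 = 0.000334488
  stratum 3: (3700/16400)²·(1 − 361/3700)·4.2²/361 = 0.00224451
  stratum 4: (5100/16400)²·(1 − 1010/5100)·3.4²/1010 = 0.000887651
  stratum 5: (5300/16400)²·(1 − 1311/5300)·9.2²/1311 = 0.00507487
V̂(ȳ_st) = 0.00925354

V̂(ȳ_st) ≈ 0.00925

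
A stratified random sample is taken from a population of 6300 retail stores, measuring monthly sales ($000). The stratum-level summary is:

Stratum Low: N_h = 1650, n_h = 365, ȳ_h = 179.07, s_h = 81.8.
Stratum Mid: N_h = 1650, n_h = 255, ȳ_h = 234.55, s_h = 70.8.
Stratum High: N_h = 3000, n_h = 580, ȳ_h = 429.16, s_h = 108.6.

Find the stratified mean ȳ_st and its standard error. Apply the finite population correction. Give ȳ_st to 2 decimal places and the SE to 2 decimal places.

ȳ_st = Σ W_h ȳ_h = (1650·179.07 + 1650·234.55 + 3000·429.16)/6300 = 312.69095
V̂(ȳ_st) = Σ W_h² (1 − n_h/N_h) s_h²/n_h, with W_h = N_h/N and N = 6300:
  stratum Low: (1650/6300)²·(1 − 365/1650)·81.8²/365 = 0.979309
  stratum Mid: (1650/6300)²·(1 − 255/1650)·70.8²/255 = 1.14
  stratum High: (3000/6300)²·(1 − 580/3000)·108.6²/580 = 3.71952
V̂(ȳ_st) = 5.83883
SE(ȳ_st) = √5.83883 = 2.41637

ȳ_st ≈ 312.69, SE ≈ 2.42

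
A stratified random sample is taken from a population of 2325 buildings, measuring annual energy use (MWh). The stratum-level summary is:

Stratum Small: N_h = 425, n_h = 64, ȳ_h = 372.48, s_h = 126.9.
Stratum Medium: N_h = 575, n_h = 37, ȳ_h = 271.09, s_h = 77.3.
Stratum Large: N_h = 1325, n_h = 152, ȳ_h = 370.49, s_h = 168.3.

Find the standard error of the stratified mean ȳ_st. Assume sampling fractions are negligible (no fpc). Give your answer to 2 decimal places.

V̂(ȳ_st) = Σ W_h² s_h²/n_h, with W_h = N_h/N and N = 2325:
  stratum Small: (425/2325)²·126.9²/64 = 8.40766
  stratum Medium: (575/2325)²·77.3²/37 = 9.8775
  stratum Large: (1325/2325)²·168.3²/152 = 60.5216
V̂(ȳ_st) = 78.8068
SE(ȳ_st) = √78.8068 = 8.87732

SE(ȳ_st) ≈ 8.88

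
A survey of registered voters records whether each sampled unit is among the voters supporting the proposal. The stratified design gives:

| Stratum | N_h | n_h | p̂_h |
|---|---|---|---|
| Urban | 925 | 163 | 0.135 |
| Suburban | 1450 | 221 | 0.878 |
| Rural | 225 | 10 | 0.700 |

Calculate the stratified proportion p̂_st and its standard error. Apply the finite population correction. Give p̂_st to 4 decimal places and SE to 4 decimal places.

p̂_st ≈ 0.5983, SE ≈ 0.0192

N = 2600; stratum weights W_h = N_h/N.
p̂_st = Σ W_h p̂_h = (925·0.135 + 1450·0.878 + 225·0.700)/2600 = 0.59826
V̂(p̂_st) = Σ W_h² (1 − n_h/N_h) p̂_h(1−p̂_h)/(n_h−1):
  stratum Urban: (925/2600)²·(1 − 163/925)·0.135·0.865/162 = 7.51597e-05
  stratum Suburban: (1450/2600)²·(1 − 221/1450)·0.878·0.122/220 = 0.000128353
  stratum Rural: (225/2600)²·(1 − 10/225)·0.700·0.300/9 = 0.000166975
V̂(p̂_st) = 0.000370487; SE = √V̂ = 0.019248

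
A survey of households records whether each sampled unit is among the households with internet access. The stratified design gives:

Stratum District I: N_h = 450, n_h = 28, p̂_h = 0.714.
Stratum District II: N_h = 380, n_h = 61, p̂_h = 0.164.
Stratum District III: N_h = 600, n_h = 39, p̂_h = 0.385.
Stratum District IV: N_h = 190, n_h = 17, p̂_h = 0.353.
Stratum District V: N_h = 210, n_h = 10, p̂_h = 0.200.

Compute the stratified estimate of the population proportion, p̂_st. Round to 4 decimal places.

p̂_st ≈ 0.3955

N = 1830; stratum weights W_h = N_h/N.
p̂_st = Σ W_h p̂_h = (450·0.714 + 380·0.164 + 600·0.385 + 190·0.353 + 210·0.200)/1830 = 0.39546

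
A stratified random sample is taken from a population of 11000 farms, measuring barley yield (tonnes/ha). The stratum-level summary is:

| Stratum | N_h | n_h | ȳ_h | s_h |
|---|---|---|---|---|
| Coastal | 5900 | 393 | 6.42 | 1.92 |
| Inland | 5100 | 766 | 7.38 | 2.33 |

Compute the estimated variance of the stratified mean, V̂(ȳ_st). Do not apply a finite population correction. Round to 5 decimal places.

V̂(ȳ_st) = Σ W_h² s_h²/n_h, with W_h = N_h/N and N = 11000:
  stratum Coastal: (5900/11000)²·1.92²/393 = 0.00269854
  stratum Inland: (5100/11000)²·2.33²/766 = 0.00152348
V̂(ȳ_st) = 0.00422202

V̂(ȳ_st) ≈ 0.00422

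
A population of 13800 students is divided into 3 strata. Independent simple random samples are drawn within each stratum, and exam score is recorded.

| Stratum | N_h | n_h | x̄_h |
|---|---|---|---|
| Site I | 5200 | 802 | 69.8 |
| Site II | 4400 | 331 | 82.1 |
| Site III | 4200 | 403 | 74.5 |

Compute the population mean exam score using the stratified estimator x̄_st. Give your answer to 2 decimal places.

x̄_st ≈ 75.15

N = Σ N_h = 13800. Stratum weights W_h = N_h/N.
x̄_st = (5200·69.8 + 4400·82.1 + 4200·74.5) / 13800 = 75.1522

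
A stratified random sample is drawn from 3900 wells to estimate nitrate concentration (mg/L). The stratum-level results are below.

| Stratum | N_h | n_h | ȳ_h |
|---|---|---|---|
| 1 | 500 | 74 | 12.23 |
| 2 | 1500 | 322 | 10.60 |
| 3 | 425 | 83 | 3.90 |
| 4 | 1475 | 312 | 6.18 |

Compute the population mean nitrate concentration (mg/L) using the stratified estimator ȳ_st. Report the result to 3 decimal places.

N = Σ N_h = 3900. Stratum weights W_h = N_h/N.
ȳ_st = (500·12.23 + 1500·10.60 + 425·3.90 + 1475·6.18) / 3900 = 8.40718

ȳ_st ≈ 8.407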